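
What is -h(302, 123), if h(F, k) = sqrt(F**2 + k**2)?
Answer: -sqrt(106333) ≈ -326.09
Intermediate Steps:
-h(302, 123) = -sqrt(302**2 + 123**2) = -sqrt(91204 + 15129) = -sqrt(106333)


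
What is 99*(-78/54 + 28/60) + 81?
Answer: -79/5 ≈ -15.800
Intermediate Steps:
99*(-78/54 + 28/60) + 81 = 99*(-78*1/54 + 28*(1/60)) + 81 = 99*(-13/9 + 7/15) + 81 = 99*(-44/45) + 81 = -484/5 + 81 = -79/5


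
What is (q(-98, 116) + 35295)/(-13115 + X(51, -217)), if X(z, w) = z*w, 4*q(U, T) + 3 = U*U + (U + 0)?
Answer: -150683/96728 ≈ -1.5578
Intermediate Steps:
q(U, T) = -¾ + U/4 + U²/4 (q(U, T) = -¾ + (U*U + (U + 0))/4 = -¾ + (U² + U)/4 = -¾ + (U + U²)/4 = -¾ + (U/4 + U²/4) = -¾ + U/4 + U²/4)
X(z, w) = w*z
(q(-98, 116) + 35295)/(-13115 + X(51, -217)) = ((-¾ + (¼)*(-98) + (¼)*(-98)²) + 35295)/(-13115 - 217*51) = ((-¾ - 49/2 + (¼)*9604) + 35295)/(-13115 - 11067) = ((-¾ - 49/2 + 2401) + 35295)/(-24182) = (9503/4 + 35295)*(-1/24182) = (150683/4)*(-1/24182) = -150683/96728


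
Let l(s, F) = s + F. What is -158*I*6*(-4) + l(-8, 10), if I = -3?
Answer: -11374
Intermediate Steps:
l(s, F) = F + s
-158*I*6*(-4) + l(-8, 10) = -158*(-3*6)*(-4) + (10 - 8) = -(-2844)*(-4) + 2 = -158*72 + 2 = -11376 + 2 = -11374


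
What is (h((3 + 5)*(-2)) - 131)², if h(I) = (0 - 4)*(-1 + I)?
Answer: 3969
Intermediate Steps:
h(I) = 4 - 4*I (h(I) = -4*(-1 + I) = 4 - 4*I)
(h((3 + 5)*(-2)) - 131)² = ((4 - 4*(3 + 5)*(-2)) - 131)² = ((4 - 32*(-2)) - 131)² = ((4 - 4*(-16)) - 131)² = ((4 + 64) - 131)² = (68 - 131)² = (-63)² = 3969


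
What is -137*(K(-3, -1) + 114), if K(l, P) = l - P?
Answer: -15344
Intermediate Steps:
-137*(K(-3, -1) + 114) = -137*((-3 - 1*(-1)) + 114) = -137*((-3 + 1) + 114) = -137*(-2 + 114) = -137*112 = -15344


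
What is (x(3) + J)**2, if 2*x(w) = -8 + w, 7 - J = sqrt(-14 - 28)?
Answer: (9 - 2*I*sqrt(42))**2/4 ≈ -21.75 - 58.327*I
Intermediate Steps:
J = 7 - I*sqrt(42) (J = 7 - sqrt(-14 - 28) = 7 - sqrt(-42) = 7 - I*sqrt(42) ≈ 7.0 - 6.4807*I)
x(w) = -4 + w/2 (x(w) = (-8 + w)/2 = -4 + w/2)
(x(3) + J)**2 = ((-4 + (1/2)*3) + (7 - I*sqrt(42)))**2 = ((-4 + 3/2) + (7 - I*sqrt(42)))**2 = (-5/2 + (7 - I*sqrt(42)))**2 = (9/2 - I*sqrt(42))**2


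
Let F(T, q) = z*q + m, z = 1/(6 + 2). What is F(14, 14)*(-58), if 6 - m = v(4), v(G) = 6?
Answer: -203/2 ≈ -101.50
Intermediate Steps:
m = 0 (m = 6 - 1*6 = 6 - 6 = 0)
z = ⅛ (z = 1/8 = ⅛ ≈ 0.12500)
F(T, q) = q/8 (F(T, q) = q/8 + 0 = q/8)
F(14, 14)*(-58) = ((⅛)*14)*(-58) = (7/4)*(-58) = -203/2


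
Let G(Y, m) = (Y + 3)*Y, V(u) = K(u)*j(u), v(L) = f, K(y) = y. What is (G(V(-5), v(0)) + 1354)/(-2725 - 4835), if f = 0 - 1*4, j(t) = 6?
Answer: -541/1890 ≈ -0.28624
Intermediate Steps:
f = -4 (f = 0 - 4 = -4)
v(L) = -4
V(u) = 6*u (V(u) = u*6 = 6*u)
G(Y, m) = Y*(3 + Y) (G(Y, m) = (3 + Y)*Y = Y*(3 + Y))
(G(V(-5), v(0)) + 1354)/(-2725 - 4835) = ((6*(-5))*(3 + 6*(-5)) + 1354)/(-2725 - 4835) = (-30*(3 - 30) + 1354)/(-7560) = (-30*(-27) + 1354)*(-1/7560) = (810 + 1354)*(-1/7560) = 2164*(-1/7560) = -541/1890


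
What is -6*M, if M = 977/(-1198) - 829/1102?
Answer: 3104694/330049 ≈ 9.4068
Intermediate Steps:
M = -517449/330049 (M = 977*(-1/1198) - 829*1/1102 = -977/1198 - 829/1102 = -517449/330049 ≈ -1.5678)
-6*M = -6*(-517449/330049) = 3104694/330049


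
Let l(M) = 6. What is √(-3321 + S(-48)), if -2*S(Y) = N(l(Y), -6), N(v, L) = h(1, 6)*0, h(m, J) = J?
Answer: 9*I*√41 ≈ 57.628*I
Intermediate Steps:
N(v, L) = 0 (N(v, L) = 6*0 = 0)
S(Y) = 0 (S(Y) = -½*0 = 0)
√(-3321 + S(-48)) = √(-3321 + 0) = √(-3321) = 9*I*√41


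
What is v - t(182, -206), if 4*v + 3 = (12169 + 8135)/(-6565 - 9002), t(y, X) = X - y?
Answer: 8030993/20756 ≈ 386.92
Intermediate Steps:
v = -22335/20756 (v = -3/4 + ((12169 + 8135)/(-6565 - 9002))/4 = -3/4 + (20304/(-15567))/4 = -3/4 + (20304*(-1/15567))/4 = -3/4 + (1/4)*(-6768/5189) = -3/4 - 1692/5189 = -22335/20756 ≈ -1.0761)
v - t(182, -206) = -22335/20756 - (-206 - 1*182) = -22335/20756 - (-206 - 182) = -22335/20756 - 1*(-388) = -22335/20756 + 388 = 8030993/20756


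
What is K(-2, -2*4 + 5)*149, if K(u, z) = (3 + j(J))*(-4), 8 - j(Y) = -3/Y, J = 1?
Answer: -8344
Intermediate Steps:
j(Y) = 8 + 3/Y (j(Y) = 8 - (-3)/Y = 8 + 3/Y)
K(u, z) = -56 (K(u, z) = (3 + (8 + 3/1))*(-4) = (3 + (8 + 3*1))*(-4) = (3 + (8 + 3))*(-4) = (3 + 11)*(-4) = 14*(-4) = -56)
K(-2, -2*4 + 5)*149 = -56*149 = -8344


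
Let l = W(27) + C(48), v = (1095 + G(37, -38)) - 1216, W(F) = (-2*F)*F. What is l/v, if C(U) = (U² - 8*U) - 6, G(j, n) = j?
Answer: -38/7 ≈ -5.4286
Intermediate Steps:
C(U) = -6 + U² - 8*U
W(F) = -2*F²
v = -84 (v = (1095 + 37) - 1216 = 1132 - 1216 = -84)
l = 456 (l = -2*27² + (-6 + 48² - 8*48) = -2*729 + (-6 + 2304 - 384) = -1458 + 1914 = 456)
l/v = 456/(-84) = 456*(-1/84) = -38/7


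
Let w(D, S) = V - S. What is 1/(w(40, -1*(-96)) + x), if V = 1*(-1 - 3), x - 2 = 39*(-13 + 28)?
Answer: 1/487 ≈ 0.0020534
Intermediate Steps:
x = 587 (x = 2 + 39*(-13 + 28) = 2 + 39*15 = 2 + 585 = 587)
V = -4 (V = 1*(-4) = -4)
w(D, S) = -4 - S
1/(w(40, -1*(-96)) + x) = 1/((-4 - (-1)*(-96)) + 587) = 1/((-4 - 1*96) + 587) = 1/((-4 - 96) + 587) = 1/(-100 + 587) = 1/487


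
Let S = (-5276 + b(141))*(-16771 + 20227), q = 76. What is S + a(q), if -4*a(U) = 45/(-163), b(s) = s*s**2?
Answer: 6304643043885/652 ≈ 9.6697e+9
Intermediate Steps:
b(s) = s**3
S = 9669697920 (S = (-5276 + 141**3)*(-16771 + 20227) = (-5276 + 2803221)*3456 = 2797945*3456 = 9669697920)
a(U) = 45/652 (a(U) = -45/(4*(-163)) = -45*(-1)/(4*163) = -1/4*(-45/163) = 45/652)
S + a(q) = 9669697920 + 45/652 = 6304643043885/652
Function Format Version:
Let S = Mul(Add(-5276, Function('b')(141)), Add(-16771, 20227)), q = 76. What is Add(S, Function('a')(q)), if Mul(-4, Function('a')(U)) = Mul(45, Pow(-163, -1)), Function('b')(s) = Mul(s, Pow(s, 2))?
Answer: Rational(6304643043885, 652) ≈ 9.6697e+9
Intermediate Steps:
Function('b')(s) = Pow(s, 3)
S = 9669697920 (S = Mul(Add(-5276, Pow(141, 3)), Add(-16771, 20227)) = Mul(Add(-5276, 2803221), 3456) = Mul(2797945, 3456) = 9669697920)
Function('a')(U) = Rational(45, 652) (Function('a')(U) = Mul(Rational(-1, 4), Mul(45, Pow(-163, -1))) = Mul(Rational(-1, 4), Mul(45, Rational(-1, 163))) = Mul(Rational(-1, 4), Rational(-45, 163)) = Rational(45, 652))
Add(S, Function('a')(q)) = Add(9669697920, Rational(45, 652)) = Rational(6304643043885, 652)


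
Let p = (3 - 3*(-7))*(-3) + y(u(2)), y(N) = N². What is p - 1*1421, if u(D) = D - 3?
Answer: -1492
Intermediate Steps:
u(D) = -3 + D
p = -71 (p = (3 - 3*(-7))*(-3) + (-3 + 2)² = (3 + 21)*(-3) + (-1)² = 24*(-3) + 1 = -72 + 1 = -71)
p - 1*1421 = -71 - 1*1421 = -71 - 1421 = -1492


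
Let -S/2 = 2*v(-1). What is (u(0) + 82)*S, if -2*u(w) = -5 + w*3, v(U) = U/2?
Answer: 169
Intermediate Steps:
v(U) = U/2 (v(U) = U*(½) = U/2)
u(w) = 5/2 - 3*w/2 (u(w) = -(-5 + w*3)/2 = -(-5 + 3*w)/2 = 5/2 - 3*w/2)
S = 2 (S = -4*(½)*(-1) = -4*(-1)/2 = -2*(-1) = 2)
(u(0) + 82)*S = ((5/2 - 3/2*0) + 82)*2 = ((5/2 + 0) + 82)*2 = (5/2 + 82)*2 = (169/2)*2 = 169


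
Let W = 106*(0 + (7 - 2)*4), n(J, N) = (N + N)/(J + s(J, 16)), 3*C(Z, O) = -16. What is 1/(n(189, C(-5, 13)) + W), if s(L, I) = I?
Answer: 615/1303768 ≈ 0.00047171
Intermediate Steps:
C(Z, O) = -16/3 (C(Z, O) = (⅓)*(-16) = -16/3)
n(J, N) = 2*N/(16 + J) (n(J, N) = (N + N)/(J + 16) = (2*N)/(16 + J) = 2*N/(16 + J))
W = 2120 (W = 106*(0 + 5*4) = 106*(0 + 20) = 106*20 = 2120)
1/(n(189, C(-5, 13)) + W) = 1/(2*(-16/3)/(16 + 189) + 2120) = 1/(2*(-16/3)/205 + 2120) = 1/(2*(-16/3)*(1/205) + 2120) = 1/(-32/615 + 2120) = 1/(1303768/615) = 615/1303768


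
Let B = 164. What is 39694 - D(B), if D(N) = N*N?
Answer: 12798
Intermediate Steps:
D(N) = N²
39694 - D(B) = 39694 - 1*164² = 39694 - 1*26896 = 39694 - 26896 = 12798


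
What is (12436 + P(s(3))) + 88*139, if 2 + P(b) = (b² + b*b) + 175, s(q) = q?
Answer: 24859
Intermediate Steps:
P(b) = 173 + 2*b² (P(b) = -2 + ((b² + b*b) + 175) = -2 + ((b² + b²) + 175) = -2 + (2*b² + 175) = -2 + (175 + 2*b²) = 173 + 2*b²)
(12436 + P(s(3))) + 88*139 = (12436 + (173 + 2*3²)) + 88*139 = (12436 + (173 + 2*9)) + 12232 = (12436 + (173 + 18)) + 12232 = (12436 + 191) + 12232 = 12627 + 12232 = 24859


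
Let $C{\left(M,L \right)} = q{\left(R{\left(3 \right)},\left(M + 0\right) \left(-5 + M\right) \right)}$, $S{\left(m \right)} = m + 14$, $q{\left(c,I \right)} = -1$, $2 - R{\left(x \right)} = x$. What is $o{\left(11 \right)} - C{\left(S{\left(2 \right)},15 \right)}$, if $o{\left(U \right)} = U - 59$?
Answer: $-47$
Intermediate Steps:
$R{\left(x \right)} = 2 - x$
$o{\left(U \right)} = -59 + U$
$S{\left(m \right)} = 14 + m$
$C{\left(M,L \right)} = -1$
$o{\left(11 \right)} - C{\left(S{\left(2 \right)},15 \right)} = \left(-59 + 11\right) - -1 = -48 + 1 = -47$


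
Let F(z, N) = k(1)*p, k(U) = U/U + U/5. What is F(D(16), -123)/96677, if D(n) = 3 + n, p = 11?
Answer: 66/483385 ≈ 0.00013654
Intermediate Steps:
k(U) = 1 + U/5 (k(U) = 1 + U*(1/5) = 1 + U/5)
F(z, N) = 66/5 (F(z, N) = (1 + (1/5)*1)*11 = (1 + 1/5)*11 = (6/5)*11 = 66/5)
F(D(16), -123)/96677 = (66/5)/96677 = (66/5)*(1/96677) = 66/483385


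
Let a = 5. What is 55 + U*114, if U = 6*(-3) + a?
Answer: -1427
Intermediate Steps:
U = -13 (U = 6*(-3) + 5 = -18 + 5 = -13)
55 + U*114 = 55 - 13*114 = 55 - 1482 = -1427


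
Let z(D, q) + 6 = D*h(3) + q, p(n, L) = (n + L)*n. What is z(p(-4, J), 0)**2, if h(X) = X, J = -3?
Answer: 6084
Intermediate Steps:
p(n, L) = n*(L + n) (p(n, L) = (L + n)*n = n*(L + n))
z(D, q) = -6 + q + 3*D (z(D, q) = -6 + (D*3 + q) = -6 + (3*D + q) = -6 + (q + 3*D) = -6 + q + 3*D)
z(p(-4, J), 0)**2 = (-6 + 0 + 3*(-4*(-3 - 4)))**2 = (-6 + 0 + 3*(-4*(-7)))**2 = (-6 + 0 + 3*28)**2 = (-6 + 0 + 84)**2 = 78**2 = 6084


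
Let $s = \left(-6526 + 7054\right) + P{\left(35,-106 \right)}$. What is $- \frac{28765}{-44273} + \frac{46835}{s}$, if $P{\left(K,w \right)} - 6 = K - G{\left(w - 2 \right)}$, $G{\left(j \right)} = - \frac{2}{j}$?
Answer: $\frac{22570841239}{272057585} \approx 82.964$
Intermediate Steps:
$P{\left(K,w \right)} = 6 + K + \frac{2}{-2 + w}$ ($P{\left(K,w \right)} = 6 + \left(K - - \frac{2}{w - 2}\right) = 6 + \left(K - - \frac{2}{-2 + w}\right) = 6 + \left(K + \frac{2}{-2 + w}\right) = 6 + K + \frac{2}{-2 + w}$)
$s = \frac{30725}{54}$ ($s = \left(-6526 + 7054\right) + \frac{2 + \left(-2 - 106\right) \left(6 + 35\right)}{-2 - 106} = 528 + \frac{2 - 4428}{-108} = 528 - \frac{2 - 4428}{108} = 528 - - \frac{2213}{54} = 528 + \frac{2213}{54} = \frac{30725}{54} \approx 568.98$)
$- \frac{28765}{-44273} + \frac{46835}{s} = - \frac{28765}{-44273} + \frac{46835}{\frac{30725}{54}} = \left(-28765\right) \left(- \frac{1}{44273}\right) + 46835 \cdot \frac{54}{30725} = \frac{28765}{44273} + \frac{505818}{6145} = \frac{22570841239}{272057585}$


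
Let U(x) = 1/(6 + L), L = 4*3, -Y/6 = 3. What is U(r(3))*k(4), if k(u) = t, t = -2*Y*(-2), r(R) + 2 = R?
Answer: -4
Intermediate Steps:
Y = -18 (Y = -6*3 = -18)
r(R) = -2 + R
t = -72 (t = -2*(-18)*(-2) = 36*(-2) = -72)
k(u) = -72
L = 12
U(x) = 1/18 (U(x) = 1/(6 + 12) = 1/18)
U(r(3))*k(4) = (1/18)*(-72) = -4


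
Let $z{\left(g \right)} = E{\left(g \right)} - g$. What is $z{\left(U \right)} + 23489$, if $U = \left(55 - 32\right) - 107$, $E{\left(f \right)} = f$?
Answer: $23489$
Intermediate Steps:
$U = -84$ ($U = \left(55 - 32\right) - 107 = 23 - 107 = -84$)
$z{\left(g \right)} = 0$ ($z{\left(g \right)} = g - g = 0$)
$z{\left(U \right)} + 23489 = 0 + 23489 = 23489$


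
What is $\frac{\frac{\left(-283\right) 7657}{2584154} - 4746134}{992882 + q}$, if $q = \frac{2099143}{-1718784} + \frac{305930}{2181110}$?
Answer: $- \frac{2298938425587703974530304}{480932837834822289010939} \approx -4.7802$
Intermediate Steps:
$q = - \frac{405263419961}{374885697024}$ ($q = 2099143 \left(- \frac{1}{1718784}\right) + 305930 \cdot \frac{1}{2181110} = - \frac{2099143}{1718784} + \frac{30593}{218111} = - \frac{405263419961}{374885697024} \approx -1.081$)
$\frac{\frac{\left(-283\right) 7657}{2584154} - 4746134}{992882 + q} = \frac{\frac{\left(-283\right) 7657}{2584154} - 4746134}{992882 - \frac{405263419961}{374885697024}} = \frac{\left(-2166931\right) \frac{1}{2584154} - 4746134}{\frac{372216855369163207}{374885697024}} = \left(- \frac{2166931}{2584154} - 4746134\right) \frac{374885697024}{372216855369163207} = \left(- \frac{12264743327567}{2584154}\right) \frac{374885697024}{372216855369163207} = - \frac{2298938425587703974530304}{480932837834822289010939}$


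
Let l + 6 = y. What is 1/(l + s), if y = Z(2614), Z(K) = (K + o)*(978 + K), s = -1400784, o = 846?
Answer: 1/11027530 ≈ 9.0682e-8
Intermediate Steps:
Z(K) = (846 + K)*(978 + K) (Z(K) = (K + 846)*(978 + K) = (846 + K)*(978 + K))
y = 12428320 (y = 827388 + 2614² + 1824*2614 = 827388 + 6832996 + 4767936 = 12428320)
l = 12428314 (l = -6 + 12428320 = 12428314)
1/(l + s) = 1/(12428314 - 1400784) = 1/11027530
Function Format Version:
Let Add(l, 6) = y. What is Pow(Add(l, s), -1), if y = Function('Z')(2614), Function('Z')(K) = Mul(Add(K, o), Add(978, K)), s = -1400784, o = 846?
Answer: Rational(1, 11027530) ≈ 9.0682e-8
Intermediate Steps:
Function('Z')(K) = Mul(Add(846, K), Add(978, K)) (Function('Z')(K) = Mul(Add(K, 846), Add(978, K)) = Mul(Add(846, K), Add(978, K)))
y = 12428320 (y = Add(827388, Pow(2614, 2), Mul(1824, 2614)) = Add(827388, 6832996, 4767936) = 12428320)
l = 12428314 (l = Add(-6, 12428320) = 12428314)
Pow(Add(l, s), -1) = Pow(Add(12428314, -1400784), -1) = Pow(11027530, -1) = Rational(1, 11027530)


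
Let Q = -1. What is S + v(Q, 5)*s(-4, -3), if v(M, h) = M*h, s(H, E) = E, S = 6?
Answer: 21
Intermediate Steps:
S + v(Q, 5)*s(-4, -3) = 6 - 1*5*(-3) = 6 - 5*(-3) = 6 + 15 = 21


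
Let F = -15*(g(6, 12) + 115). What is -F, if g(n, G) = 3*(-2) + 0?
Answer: 1635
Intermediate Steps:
g(n, G) = -6 (g(n, G) = -6 + 0 = -6)
F = -1635 (F = -15*(-6 + 115) = -15*109 = -1635)
-F = -1*(-1635) = 1635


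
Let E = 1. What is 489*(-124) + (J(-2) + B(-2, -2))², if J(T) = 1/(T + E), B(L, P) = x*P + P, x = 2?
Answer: -60587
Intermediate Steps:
B(L, P) = 3*P (B(L, P) = 2*P + P = 3*P)
J(T) = 1/(1 + T) (J(T) = 1/(T + 1) = 1/(1 + T))
489*(-124) + (J(-2) + B(-2, -2))² = 489*(-124) + (1/(1 - 2) + 3*(-2))² = -60636 + (1/(-1) - 6)² = -60636 + (-1 - 6)² = -60636 + (-7)² = -60636 + 49 = -60587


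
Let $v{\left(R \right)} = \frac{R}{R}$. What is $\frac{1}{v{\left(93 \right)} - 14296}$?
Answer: $- \frac{1}{14295} \approx -6.9955 \cdot 10^{-5}$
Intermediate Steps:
$v{\left(R \right)} = 1$
$\frac{1}{v{\left(93 \right)} - 14296} = \frac{1}{1 - 14296} = \frac{1}{-14295} = - \frac{1}{14295}$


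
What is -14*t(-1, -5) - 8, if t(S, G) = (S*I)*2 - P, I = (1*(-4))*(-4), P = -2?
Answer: 412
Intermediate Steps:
I = 16 (I = -4*(-4) = 16)
t(S, G) = 2 + 32*S (t(S, G) = (S*16)*2 - 1*(-2) = (16*S)*2 + 2 = 32*S + 2 = 2 + 32*S)
-14*t(-1, -5) - 8 = -14*(2 + 32*(-1)) - 8 = -14*(2 - 32) - 8 = -14*(-30) - 8 = 420 - 8 = 412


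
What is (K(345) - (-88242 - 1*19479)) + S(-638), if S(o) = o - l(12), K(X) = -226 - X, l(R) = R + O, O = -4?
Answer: 106504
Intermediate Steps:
l(R) = -4 + R (l(R) = R - 4 = -4 + R)
S(o) = -8 + o (S(o) = o - (-4 + 12) = o - 1*8 = o - 8 = -8 + o)
(K(345) - (-88242 - 1*19479)) + S(-638) = ((-226 - 1*345) - (-88242 - 1*19479)) + (-8 - 638) = ((-226 - 345) - (-88242 - 19479)) - 646 = (-571 - 1*(-107721)) - 646 = (-571 + 107721) - 646 = 107150 - 646 = 106504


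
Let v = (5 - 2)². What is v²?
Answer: 81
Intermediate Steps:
v = 9 (v = 3² = 9)
v² = 9² = 81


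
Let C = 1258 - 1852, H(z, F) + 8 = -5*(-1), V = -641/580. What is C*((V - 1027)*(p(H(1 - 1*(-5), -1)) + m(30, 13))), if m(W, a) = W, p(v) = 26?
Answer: 4958839116/145 ≈ 3.4199e+7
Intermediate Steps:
V = -641/580 (V = -641*1/580 = -641/580 ≈ -1.1052)
H(z, F) = -3 (H(z, F) = -8 - 5*(-1) = -8 + 5 = -3)
C = -594
C*((V - 1027)*(p(H(1 - 1*(-5), -1)) + m(30, 13))) = -594*(-641/580 - 1027)*(26 + 30) = -(-177101397)*56/290 = -594*(-8348214/145) = 4958839116/145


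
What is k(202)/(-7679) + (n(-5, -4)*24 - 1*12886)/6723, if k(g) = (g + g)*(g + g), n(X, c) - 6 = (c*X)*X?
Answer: -1213576586/51625917 ≈ -23.507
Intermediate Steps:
n(X, c) = 6 + c*X² (n(X, c) = 6 + (c*X)*X = 6 + (X*c)*X = 6 + c*X²)
k(g) = 4*g² (k(g) = (2*g)*(2*g) = 4*g²)
k(202)/(-7679) + (n(-5, -4)*24 - 1*12886)/6723 = (4*202²)/(-7679) + ((6 - 4*(-5)²)*24 - 1*12886)/6723 = (4*40804)*(-1/7679) + ((6 - 4*25)*24 - 12886)*(1/6723) = 163216*(-1/7679) + ((6 - 100)*24 - 12886)*(1/6723) = -163216/7679 + (-94*24 - 12886)*(1/6723) = -163216/7679 + (-2256 - 12886)*(1/6723) = -163216/7679 - 15142*1/6723 = -163216/7679 - 15142/6723 = -1213576586/51625917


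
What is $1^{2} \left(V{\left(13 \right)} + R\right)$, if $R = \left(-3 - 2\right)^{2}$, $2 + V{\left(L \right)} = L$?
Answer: $36$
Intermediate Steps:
$V{\left(L \right)} = -2 + L$
$R = 25$ ($R = \left(-5\right)^{2} = 25$)
$1^{2} \left(V{\left(13 \right)} + R\right) = 1^{2} \left(\left(-2 + 13\right) + 25\right) = 1 \left(11 + 25\right) = 1 \cdot 36 = 36$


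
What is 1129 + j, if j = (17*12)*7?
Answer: 2557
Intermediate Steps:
j = 1428 (j = 204*7 = 1428)
1129 + j = 1129 + 1428 = 2557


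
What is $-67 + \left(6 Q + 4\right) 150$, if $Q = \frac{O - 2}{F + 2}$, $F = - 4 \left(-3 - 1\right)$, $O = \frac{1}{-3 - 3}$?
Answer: $\frac{1274}{3} \approx 424.67$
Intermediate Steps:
$O = - \frac{1}{6}$ ($O = \frac{1}{-6} = - \frac{1}{6} \approx -0.16667$)
$F = 16$ ($F = \left(-4\right) \left(-4\right) = 16$)
$Q = - \frac{13}{108}$ ($Q = \frac{- \frac{1}{6} - 2}{16 + 2} = - \frac{13}{6 \cdot 18} = \left(- \frac{13}{6}\right) \frac{1}{18} = - \frac{13}{108} \approx -0.12037$)
$-67 + \left(6 Q + 4\right) 150 = -67 + \left(6 \left(- \frac{13}{108}\right) + 4\right) 150 = -67 + \left(- \frac{13}{18} + 4\right) 150 = -67 + \frac{59}{18} \cdot 150 = -67 + \frac{1475}{3} = \frac{1274}{3}$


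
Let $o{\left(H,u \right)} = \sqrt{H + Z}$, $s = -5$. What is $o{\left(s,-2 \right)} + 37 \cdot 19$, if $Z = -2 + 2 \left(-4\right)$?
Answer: $703 + i \sqrt{15} \approx 703.0 + 3.873 i$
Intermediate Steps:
$Z = -10$ ($Z = -2 - 8 = -10$)
$o{\left(H,u \right)} = \sqrt{-10 + H}$ ($o{\left(H,u \right)} = \sqrt{H - 10} = \sqrt{-10 + H}$)
$o{\left(s,-2 \right)} + 37 \cdot 19 = \sqrt{-10 - 5} + 37 \cdot 19 = \sqrt{-15} + 703 = i \sqrt{15} + 703 = 703 + i \sqrt{15}$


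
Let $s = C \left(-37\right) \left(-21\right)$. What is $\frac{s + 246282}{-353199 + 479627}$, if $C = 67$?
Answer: $\frac{298341}{126428} \approx 2.3598$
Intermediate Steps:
$s = 52059$ ($s = 67 \left(-37\right) \left(-21\right) = \left(-2479\right) \left(-21\right) = 52059$)
$\frac{s + 246282}{-353199 + 479627} = \frac{52059 + 246282}{-353199 + 479627} = \frac{298341}{126428}$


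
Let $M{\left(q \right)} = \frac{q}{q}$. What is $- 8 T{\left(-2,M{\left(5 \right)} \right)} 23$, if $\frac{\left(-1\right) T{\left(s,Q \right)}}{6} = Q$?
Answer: $1104$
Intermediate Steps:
$M{\left(q \right)} = 1$
$T{\left(s,Q \right)} = - 6 Q$
$- 8 T{\left(-2,M{\left(5 \right)} \right)} 23 = - 8 \left(\left(-6\right) 1\right) 23 = \left(-8\right) \left(-6\right) 23 = 48 \cdot 23 = 1104$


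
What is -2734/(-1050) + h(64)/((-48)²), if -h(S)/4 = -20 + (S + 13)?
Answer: 84163/33600 ≈ 2.5049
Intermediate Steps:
h(S) = 28 - 4*S (h(S) = -4*(-20 + (S + 13)) = -4*(-20 + (13 + S)) = -4*(-7 + S) = 28 - 4*S)
-2734/(-1050) + h(64)/((-48)²) = -2734/(-1050) + (28 - 4*64)/((-48)²) = -2734*(-1/1050) + (28 - 256)/2304 = 1367/525 - 228*1/2304 = 1367/525 - 19/192 = 84163/33600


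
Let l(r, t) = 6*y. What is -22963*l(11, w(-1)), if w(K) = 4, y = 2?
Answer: -275556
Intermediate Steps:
l(r, t) = 12 (l(r, t) = 6*2 = 12)
-22963*l(11, w(-1)) = -22963*12 = -275556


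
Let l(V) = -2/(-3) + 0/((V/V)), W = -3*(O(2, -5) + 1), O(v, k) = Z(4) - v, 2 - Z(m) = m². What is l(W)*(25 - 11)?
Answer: 28/3 ≈ 9.3333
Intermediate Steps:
Z(m) = 2 - m²
O(v, k) = -14 - v (O(v, k) = (2 - 1*4²) - v = (2 - 1*16) - v = (2 - 16) - v = -14 - v)
W = 45 (W = -3*((-14 - 1*2) + 1) = -3*((-14 - 2) + 1) = -3*(-16 + 1) = -3*(-15) = 45)
l(V) = ⅔ (l(V) = -2*(-⅓) + 0/1 = ⅔ + 0*1 = ⅔ + 0 = ⅔)
l(W)*(25 - 11) = 2*(25 - 11)/3 = (⅔)*14 = 28/3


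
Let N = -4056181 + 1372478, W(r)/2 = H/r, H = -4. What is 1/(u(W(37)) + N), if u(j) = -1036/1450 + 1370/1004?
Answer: -363950/976733470261 ≈ -3.7262e-7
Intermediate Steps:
W(r) = -8/r (W(r) = 2*(-4/r) = -8/r)
u(j) = 236589/363950 (u(j) = -1036*1/1450 + 1370*(1/1004) = -518/725 + 685/502 = 236589/363950)
N = -2683703
1/(u(W(37)) + N) = 1/(236589/363950 - 2683703) = 1/(-976733470261/363950) = -363950/976733470261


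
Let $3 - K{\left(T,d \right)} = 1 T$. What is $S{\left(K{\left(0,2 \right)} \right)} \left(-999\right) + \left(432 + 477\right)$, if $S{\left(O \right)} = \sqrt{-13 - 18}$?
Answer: $909 - 999 i \sqrt{31} \approx 909.0 - 5562.2 i$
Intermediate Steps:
$K{\left(T,d \right)} = 3 - T$ ($K{\left(T,d \right)} = 3 - 1 T = 3 - T$)
$S{\left(O \right)} = i \sqrt{31}$ ($S{\left(O \right)} = \sqrt{-31} = i \sqrt{31}$)
$S{\left(K{\left(0,2 \right)} \right)} \left(-999\right) + \left(432 + 477\right) = i \sqrt{31} \left(-999\right) + \left(432 + 477\right) = - 999 i \sqrt{31} + 909 = 909 - 999 i \sqrt{31}$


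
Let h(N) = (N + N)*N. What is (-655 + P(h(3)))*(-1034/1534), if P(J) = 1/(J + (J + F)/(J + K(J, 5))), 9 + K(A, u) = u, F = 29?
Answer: 101244627/229333 ≈ 441.47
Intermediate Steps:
K(A, u) = -9 + u
h(N) = 2*N² (h(N) = (2*N)*N = 2*N²)
P(J) = 1/(J + (29 + J)/(-4 + J)) (P(J) = 1/(J + (J + 29)/(J + (-9 + 5))) = 1/(J + (29 + J)/(J - 4)) = 1/(J + (29 + J)/(-4 + J)))
(-655 + P(h(3)))*(-1034/1534) = (-655 + (-4 + 2*3²)/(29 + (2*3²)² - 6*3²))*(-1034/1534) = (-655 + (-4 + 2*9)/(29 + (2*9)² - 6*9))*(-1034*1/1534) = (-655 + (-4 + 18)/(29 + 18² - 3*18))*(-517/767) = (-655 + 14/(29 + 324 - 54))*(-517/767) = (-655 + 14/299)*(-517/767) = -195831/299*(-517/767) = 101244627/229333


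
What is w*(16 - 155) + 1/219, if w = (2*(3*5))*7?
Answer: -6392609/219 ≈ -29190.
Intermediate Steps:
w = 210 (w = (2*15)*7 = 30*7 = 210)
w*(16 - 155) + 1/219 = 210*(16 - 155) + 1/219 = 210*(-139) + 1/219 = -29190 + 1/219 = -6392609/219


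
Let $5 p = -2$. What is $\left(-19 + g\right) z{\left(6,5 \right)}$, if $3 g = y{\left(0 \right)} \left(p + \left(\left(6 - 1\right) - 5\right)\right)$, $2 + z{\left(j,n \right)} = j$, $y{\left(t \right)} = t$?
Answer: $-76$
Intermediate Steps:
$p = - \frac{2}{5}$ ($p = \frac{1}{5} \left(-2\right) = - \frac{2}{5} \approx -0.4$)
$z{\left(j,n \right)} = -2 + j$
$g = 0$ ($g = \frac{0 \left(- \frac{2}{5} + \left(\left(6 - 1\right) - 5\right)\right)}{3} = \frac{0 \left(- \frac{2}{5} + \left(5 - 5\right)\right)}{3} = \frac{0 \left(- \frac{2}{5} + 0\right)}{3} = \frac{0 \left(- \frac{2}{5}\right)}{3} = \frac{1}{3} \cdot 0 = 0$)
$\left(-19 + g\right) z{\left(6,5 \right)} = \left(-19 + 0\right) \left(-2 + 6\right) = \left(-19\right) 4 = -76$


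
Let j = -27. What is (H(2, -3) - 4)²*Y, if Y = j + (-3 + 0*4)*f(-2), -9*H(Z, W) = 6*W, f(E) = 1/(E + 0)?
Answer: -102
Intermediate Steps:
f(E) = 1/E
H(Z, W) = -2*W/3
Y = -51/2 (Y = -27 + (-3 + 0*4)/(-2) = -27 + (-3 + 0)*(-½) = -27 - 3*(-½) = -27 + 3/2 = -51/2 ≈ -25.500)
(H(2, -3) - 4)²*Y = (-⅔*(-3) - 4)²*(-51/2) = (2 - 4)²*(-51/2) = (-2)²*(-51/2) = 4*(-51/2) = -102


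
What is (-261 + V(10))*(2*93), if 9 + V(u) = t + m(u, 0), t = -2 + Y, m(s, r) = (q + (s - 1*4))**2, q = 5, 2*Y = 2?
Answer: -27900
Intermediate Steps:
Y = 1 (Y = (1/2)*2 = 1)
m(s, r) = (1 + s)**2 (m(s, r) = (5 + (s - 1*4))**2 = (5 + (s - 4))**2 = (5 + (-4 + s))**2 = (1 + s)**2)
t = -1 (t = -2 + 1 = -1)
V(u) = -10 + (1 + u)**2 (V(u) = -9 + (-1 + (1 + u)**2) = -10 + (1 + u)**2)
(-261 + V(10))*(2*93) = (-261 + (-10 + (1 + 10)**2))*(2*93) = (-261 + (-10 + 11**2))*186 = (-261 + (-10 + 121))*186 = (-261 + 111)*186 = -150*186 = -27900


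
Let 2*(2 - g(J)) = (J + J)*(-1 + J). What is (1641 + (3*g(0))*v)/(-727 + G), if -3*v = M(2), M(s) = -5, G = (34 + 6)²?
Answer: 1651/873 ≈ 1.8912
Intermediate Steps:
G = 1600 (G = 40² = 1600)
v = 5/3 (v = -⅓*(-5) = 5/3 ≈ 1.6667)
g(J) = 2 - J*(-1 + J) (g(J) = 2 - (J + J)*(-1 + J)/2 = 2 - 2*J*(-1 + J)/2 = 2 - J*(-1 + J))
(1641 + (3*g(0))*v)/(-727 + G) = (1641 + (3*(2 + 0 - 1*0²))*(5/3))/(-727 + 1600) = (1641 + (3*(2 + 0 - 1*0))*(5/3))/873 = (1641 + (3*(2 + 0 + 0))*(5/3))*(1/873) = (1641 + (3*2)*(5/3))*(1/873) = (1641 + 6*(5/3))*(1/873) = (1641 + 10)*(1/873) = 1651*(1/873) = 1651/873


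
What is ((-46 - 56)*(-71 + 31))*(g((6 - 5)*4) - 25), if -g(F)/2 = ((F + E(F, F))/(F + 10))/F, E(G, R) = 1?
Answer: -719100/7 ≈ -1.0273e+5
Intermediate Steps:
g(F) = -2*(1 + F)/(F*(10 + F)) (g(F) = -2*(F + 1)/(F + 10)/F = -2*(1 + F)/(10 + F)/F = -2*(1 + F)/(F*(10 + F)))
((-46 - 56)*(-71 + 31))*(g((6 - 5)*4) - 25) = ((-46 - 56)*(-71 + 31))*(2*(-1 - (6 - 5)*4)/((((6 - 5)*4))*(10 + (6 - 5)*4)) - 25) = (-102*(-40))*(2*(-1 - 4)/(((1*4))*(10 + 1*4)) - 25) = 4080*(2*(-1 - 1*4)/(4*(10 + 4)) - 25) = 4080*(2*(¼)*(-1 - 4)/14 - 25) = 4080*(2*(¼)*(1/14)*(-5) - 25) = 4080*(-5/28 - 25) = 4080*(-705/28) = -719100/7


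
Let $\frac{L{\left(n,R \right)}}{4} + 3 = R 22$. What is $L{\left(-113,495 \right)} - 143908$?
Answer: $-100360$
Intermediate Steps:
$L{\left(n,R \right)} = -12 + 88 R$ ($L{\left(n,R \right)} = -12 + 4 R 22 = -12 + 4 \cdot 22 R = -12 + 88 R$)
$L{\left(-113,495 \right)} - 143908 = \left(-12 + 88 \cdot 495\right) - 143908 = \left(-12 + 43560\right) - 143908 = 43548 - 143908 = -100360$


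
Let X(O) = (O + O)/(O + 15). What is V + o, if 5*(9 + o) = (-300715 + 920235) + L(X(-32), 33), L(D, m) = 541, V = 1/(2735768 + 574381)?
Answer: 2052345342389/16550745 ≈ 1.2400e+5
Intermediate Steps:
X(O) = 2*O/(15 + O) (X(O) = (2*O)/(15 + O) = 2*O/(15 + O))
V = 1/3310149 ≈ 3.0210e-7
o = 620016/5 (o = -9 + ((-300715 + 920235) + 541)/5 = -9 + (619520 + 541)/5 = -9 + (1/5)*620061 = -9 + 620061/5 = 620016/5 ≈ 1.2400e+5)
V + o = 1/3310149 + 620016/5 = 2052345342389/16550745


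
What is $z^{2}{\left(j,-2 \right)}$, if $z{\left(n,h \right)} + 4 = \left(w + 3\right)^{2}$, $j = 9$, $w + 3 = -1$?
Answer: $9$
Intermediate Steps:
$w = -4$ ($w = -3 - 1 = -4$)
$z{\left(n,h \right)} = -3$ ($z{\left(n,h \right)} = -4 + \left(-4 + 3\right)^{2} = -4 + \left(-1\right)^{2} = -4 + 1 = -3$)
$z^{2}{\left(j,-2 \right)} = \left(-3\right)^{2} = 9$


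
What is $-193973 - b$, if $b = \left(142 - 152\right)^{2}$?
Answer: $-194073$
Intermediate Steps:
$b = 100$ ($b = \left(-10\right)^{2} = 100$)
$-193973 - b = -193973 - 100 = -194073$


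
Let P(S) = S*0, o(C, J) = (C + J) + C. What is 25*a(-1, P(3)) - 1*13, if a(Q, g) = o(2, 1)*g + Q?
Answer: -38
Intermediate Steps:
o(C, J) = J + 2*C
P(S) = 0
a(Q, g) = Q + 5*g (a(Q, g) = (1 + 2*2)*g + Q = (1 + 4)*g + Q = 5*g + Q = Q + 5*g)
25*a(-1, P(3)) - 1*13 = 25*(-1 + 5*0) - 1*13 = 25*(-1 + 0) - 13 = 25*(-1) - 13 = -25 - 13 = -38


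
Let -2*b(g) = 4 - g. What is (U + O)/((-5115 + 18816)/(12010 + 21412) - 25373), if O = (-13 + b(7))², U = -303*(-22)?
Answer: -454422223/1696005410 ≈ -0.26794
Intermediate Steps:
U = 6666
b(g) = -2 + g/2 (b(g) = -(4 - g)/2 = -2 + g/2)
O = 529/4 (O = (-13 + (-2 + (½)*7))² = (-13 + (-2 + 7/2))² = (-13 + 3/2)² = (-23/2)² = 529/4 ≈ 132.25)
(U + O)/((-5115 + 18816)/(12010 + 21412) - 25373) = (6666 + 529/4)/((-5115 + 18816)/(12010 + 21412) - 25373) = 27193/(4*(13701/33422 - 25373)) = 27193/(4*(-848002705/33422)) = (27193/4)*(-33422/848002705) = -454422223/1696005410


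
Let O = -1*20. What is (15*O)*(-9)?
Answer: 2700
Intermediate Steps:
O = -20
(15*O)*(-9) = (15*(-20))*(-9) = -300*(-9) = 2700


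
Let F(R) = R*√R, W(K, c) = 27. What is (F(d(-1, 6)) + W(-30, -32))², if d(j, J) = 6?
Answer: 945 + 324*√6 ≈ 1738.6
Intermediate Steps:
F(R) = R^(3/2)
(F(d(-1, 6)) + W(-30, -32))² = (6^(3/2) + 27)² = (6*√6 + 27)² = (27 + 6*√6)²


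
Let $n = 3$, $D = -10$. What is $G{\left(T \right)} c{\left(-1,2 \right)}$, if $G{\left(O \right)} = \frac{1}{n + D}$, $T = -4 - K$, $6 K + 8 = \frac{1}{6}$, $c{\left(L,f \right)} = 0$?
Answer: $0$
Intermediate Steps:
$K = - \frac{47}{36}$ ($K = - \frac{4}{3} + \frac{1}{6 \cdot 6} = - \frac{4}{3} + \frac{1}{6} \cdot \frac{1}{6} = - \frac{4}{3} + \frac{1}{36} = - \frac{47}{36} \approx -1.3056$)
$T = - \frac{97}{36}$ ($T = -4 - - \frac{47}{36} = -4 + \frac{47}{36} = - \frac{97}{36} \approx -2.6944$)
$G{\left(O \right)} = - \frac{1}{7}$ ($G{\left(O \right)} = \frac{1}{3 - 10} = \frac{1}{-7} = - \frac{1}{7}$)
$G{\left(T \right)} c{\left(-1,2 \right)} = \left(- \frac{1}{7}\right) 0 = 0$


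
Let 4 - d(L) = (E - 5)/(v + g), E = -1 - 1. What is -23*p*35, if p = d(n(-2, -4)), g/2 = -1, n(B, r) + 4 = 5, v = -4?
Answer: -13685/6 ≈ -2280.8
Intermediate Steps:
n(B, r) = 1 (n(B, r) = -4 + 5 = 1)
E = -2
g = -2 (g = 2*(-1) = -2)
d(L) = 17/6 (d(L) = 4 - (-2 - 5)/(-4 - 2) = 4 - (-7)/(-6) = 4 - (-7)*(-1)/6 = 4 - 1*7/6 = 4 - 7/6 = 17/6)
p = 17/6 ≈ 2.8333
-23*p*35 = -23*17/6*35 = -391/6*35 = -13685/6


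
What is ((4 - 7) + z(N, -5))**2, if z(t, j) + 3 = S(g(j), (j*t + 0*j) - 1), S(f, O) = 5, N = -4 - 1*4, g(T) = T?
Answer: 1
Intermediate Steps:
N = -8 (N = -4 - 4 = -8)
z(t, j) = 2 (z(t, j) = -3 + 5 = 2)
((4 - 7) + z(N, -5))**2 = ((4 - 7) + 2)**2 = (-3 + 2)**2 = (-1)**2 = 1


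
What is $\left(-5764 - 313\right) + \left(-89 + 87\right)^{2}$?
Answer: $-6073$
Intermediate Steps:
$\left(-5764 - 313\right) + \left(-89 + 87\right)^{2} = -6077 + \left(-2\right)^{2} = -6077 + 4 = -6073$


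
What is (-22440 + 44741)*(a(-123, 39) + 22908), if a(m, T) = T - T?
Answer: 510871308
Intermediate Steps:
a(m, T) = 0
(-22440 + 44741)*(a(-123, 39) + 22908) = (-22440 + 44741)*(0 + 22908) = 22301*22908 = 510871308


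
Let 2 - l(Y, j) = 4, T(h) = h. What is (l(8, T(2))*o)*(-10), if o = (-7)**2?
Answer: 980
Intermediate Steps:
l(Y, j) = -2 (l(Y, j) = 2 - 1*4 = 2 - 4 = -2)
o = 49
(l(8, T(2))*o)*(-10) = -2*49*(-10) = -98*(-10) = 980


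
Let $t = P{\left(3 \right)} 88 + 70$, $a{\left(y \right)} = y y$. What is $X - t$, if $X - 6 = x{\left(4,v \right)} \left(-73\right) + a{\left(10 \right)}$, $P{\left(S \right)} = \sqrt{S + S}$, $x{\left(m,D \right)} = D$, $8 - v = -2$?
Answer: $-694 - 88 \sqrt{6} \approx -909.55$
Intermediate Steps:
$v = 10$ ($v = 8 - -2 = 8 + 2 = 10$)
$a{\left(y \right)} = y^{2}$
$P{\left(S \right)} = \sqrt{2} \sqrt{S}$ ($P{\left(S \right)} = \sqrt{2 S} = \sqrt{2} \sqrt{S}$)
$X = -624$ ($X = 6 + \left(10 \left(-73\right) + 10^{2}\right) = 6 + \left(-730 + 100\right) = 6 - 630 = -624$)
$t = 70 + 88 \sqrt{6}$ ($t = \sqrt{2} \sqrt{3} \cdot 88 + 70 = \sqrt{6} \cdot 88 + 70 = 88 \sqrt{6} + 70 = 70 + 88 \sqrt{6} \approx 285.56$)
$X - t = -624 - \left(70 + 88 \sqrt{6}\right) = -694 - 88 \sqrt{6}$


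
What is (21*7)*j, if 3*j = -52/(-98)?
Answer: 26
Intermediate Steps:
j = 26/147 (j = (-52/(-98))/3 = (-52*(-1/98))/3 = (⅓)*(26/49) = 26/147 ≈ 0.17687)
(21*7)*j = (21*7)*(26/147) = 147*(26/147) = 26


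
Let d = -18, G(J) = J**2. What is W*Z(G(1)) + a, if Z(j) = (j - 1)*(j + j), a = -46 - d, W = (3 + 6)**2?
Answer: -28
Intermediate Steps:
W = 81 (W = 9**2 = 81)
a = -28 (a = -46 - 1*(-18) = -46 + 18 = -28)
Z(j) = 2*j*(-1 + j) (Z(j) = (-1 + j)*(2*j) = 2*j*(-1 + j))
W*Z(G(1)) + a = 81*(2*1**2*(-1 + 1**2)) - 28 = 81*(2*1*(-1 + 1)) - 28 = 81*(2*1*0) - 28 = 81*0 - 28 = 0 - 28 = -28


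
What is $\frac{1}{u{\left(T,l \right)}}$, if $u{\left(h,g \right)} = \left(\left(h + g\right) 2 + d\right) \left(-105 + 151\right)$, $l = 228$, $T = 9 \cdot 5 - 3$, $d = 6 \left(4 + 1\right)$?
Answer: $\frac{1}{26220} \approx 3.8139 \cdot 10^{-5}$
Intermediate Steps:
$d = 30$ ($d = 6 \cdot 5 = 30$)
$T = 42$ ($T = 45 - 3 = 42$)
$u{\left(h,g \right)} = 1380 + 92 g + 92 h$ ($u{\left(h,g \right)} = \left(\left(h + g\right) 2 + 30\right) \left(-105 + 151\right) = \left(\left(g + h\right) 2 + 30\right) 46 = \left(\left(2 g + 2 h\right) + 30\right) 46 = \left(30 + 2 g + 2 h\right) 46 = 1380 + 92 g + 92 h$)
$\frac{1}{u{\left(T,l \right)}} = \frac{1}{1380 + 92 \cdot 228 + 92 \cdot 42} = \frac{1}{1380 + 20976 + 3864} = \frac{1}{26220}$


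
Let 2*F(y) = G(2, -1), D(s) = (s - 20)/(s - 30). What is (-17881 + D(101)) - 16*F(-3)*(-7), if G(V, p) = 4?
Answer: -1253566/71 ≈ -17656.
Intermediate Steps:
D(s) = (-20 + s)/(-30 + s)
F(y) = 2 (F(y) = (1/2)*4 = 2)
(-17881 + D(101)) - 16*F(-3)*(-7) = (-17881 + (-20 + 101)/(-30 + 101)) - 16*2*(-7) = (-17881 + 81/71) - 32*(-7) = (-17881 + (1/71)*81) + 224 = (-17881 + 81/71) + 224 = -1269470/71 + 224 = -1253566/71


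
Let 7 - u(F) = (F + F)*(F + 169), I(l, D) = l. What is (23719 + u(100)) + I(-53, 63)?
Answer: -30127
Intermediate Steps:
u(F) = 7 - 2*F*(169 + F) (u(F) = 7 - (F + F)*(F + 169) = 7 - 2*F*(169 + F))
(23719 + u(100)) + I(-53, 63) = (23719 + (7 - 338*100 - 2*100**2)) - 53 = (23719 + (7 - 33800 - 2*10000)) - 53 = (23719 + (7 - 33800 - 20000)) - 53 = (23719 - 53793) - 53 = -30074 - 53 = -30127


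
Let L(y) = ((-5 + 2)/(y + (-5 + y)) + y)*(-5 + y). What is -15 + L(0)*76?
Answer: -243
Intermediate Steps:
L(y) = (-5 + y)*(y - 3/(-5 + 2*y)) (L(y) = (-3/(-5 + 2*y) + y)*(-5 + y) = (y - 3/(-5 + 2*y))*(-5 + y) = (-5 + y)*(y - 3/(-5 + 2*y)))
-15 + L(0)*76 = -15 + ((15 - 15*0**2 + 2*0**3 + 22*0)/(-5 + 2*0))*76 = -15 + ((15 - 15*0 + 2*0 + 0)/(-5 + 0))*76 = -15 + ((15 + 0 + 0 + 0)/(-5))*76 = -15 - 1/5*15*76 = -15 - 3*76 = -15 - 228 = -243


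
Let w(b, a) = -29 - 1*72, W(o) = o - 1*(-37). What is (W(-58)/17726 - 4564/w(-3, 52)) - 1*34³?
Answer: -70286073761/1790326 ≈ -39259.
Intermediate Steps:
W(o) = 37 + o (W(o) = o + 37 = 37 + o)
w(b, a) = -101 (w(b, a) = -29 - 72 = -101)
(W(-58)/17726 - 4564/w(-3, 52)) - 1*34³ = ((37 - 58)/17726 - 4564/(-101)) - 1*34³ = (-21*1/17726 - 4564*(-1/101)) - 1*39304 = (-21/17726 + 4564/101) - 39304 = 80899343/1790326 - 39304 = -70286073761/1790326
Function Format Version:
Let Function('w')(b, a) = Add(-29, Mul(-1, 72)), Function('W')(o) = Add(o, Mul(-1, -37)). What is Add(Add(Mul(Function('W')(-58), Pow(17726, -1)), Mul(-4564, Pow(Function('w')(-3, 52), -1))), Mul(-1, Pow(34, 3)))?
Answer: Rational(-70286073761, 1790326) ≈ -39259.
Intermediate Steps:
Function('W')(o) = Add(37, o) (Function('W')(o) = Add(o, 37) = Add(37, o))
Function('w')(b, a) = -101 (Function('w')(b, a) = Add(-29, -72) = -101)
Add(Add(Mul(Function('W')(-58), Pow(17726, -1)), Mul(-4564, Pow(Function('w')(-3, 52), -1))), Mul(-1, Pow(34, 3))) = Add(Add(Mul(Add(37, -58), Pow(17726, -1)), Mul(-4564, Pow(-101, -1))), Mul(-1, Pow(34, 3))) = Add(Add(Mul(-21, Rational(1, 17726)), Mul(-4564, Rational(-1, 101))), Mul(-1, 39304)) = Add(Add(Rational(-21, 17726), Rational(4564, 101)), -39304) = Add(Rational(80899343, 1790326), -39304) = Rational(-70286073761, 1790326)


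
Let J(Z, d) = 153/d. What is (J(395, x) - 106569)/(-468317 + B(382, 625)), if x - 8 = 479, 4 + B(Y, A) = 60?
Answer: 5766550/25338123 ≈ 0.22758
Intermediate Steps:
B(Y, A) = 56 (B(Y, A) = -4 + 60 = 56)
x = 487 (x = 8 + 479 = 487)
(J(395, x) - 106569)/(-468317 + B(382, 625)) = (153/487 - 106569)/(-468317 + 56) = (153*(1/487) - 106569)/(-468261) = (153/487 - 106569)*(-1/468261) = -51898950/487*(-1/468261) = 5766550/25338123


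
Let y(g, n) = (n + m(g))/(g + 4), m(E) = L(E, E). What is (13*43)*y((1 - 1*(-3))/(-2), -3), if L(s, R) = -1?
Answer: -1118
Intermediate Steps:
m(E) = -1
y(g, n) = (-1 + n)/(4 + g) (y(g, n) = (n - 1)/(g + 4) = (-1 + n)/(4 + g))
(13*43)*y((1 - 1*(-3))/(-2), -3) = (13*43)*((-1 - 3)/(4 + (1 - 1*(-3))/(-2))) = 559*(-4/(4 + (1 + 3)*(-½))) = 559*(-4/(4 + 4*(-½))) = 559*(-4/(4 - 2)) = 559*(-4/2) = 559*((½)*(-4)) = 559*(-2) = -1118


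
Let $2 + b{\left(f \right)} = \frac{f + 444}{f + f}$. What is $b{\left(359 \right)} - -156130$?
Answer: $\frac{112100707}{718} \approx 1.5613 \cdot 10^{5}$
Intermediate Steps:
$b{\left(f \right)} = -2 + \frac{444 + f}{2 f}$ ($b{\left(f \right)} = -2 + \frac{f + 444}{f + f} = -2 + \frac{444 + f}{2 f}$)
$b{\left(359 \right)} - -156130 = \left(- \frac{3}{2} + \frac{222}{359}\right) - -156130 = \left(- \frac{3}{2} + 222 \cdot \frac{1}{359}\right) + 156130 = \left(- \frac{3}{2} + \frac{222}{359}\right) + 156130 = - \frac{633}{718} + 156130 = \frac{112100707}{718}$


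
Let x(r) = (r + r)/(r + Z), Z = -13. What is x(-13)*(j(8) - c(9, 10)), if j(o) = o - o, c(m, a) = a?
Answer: -10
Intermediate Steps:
x(r) = 2*r/(-13 + r) (x(r) = (r + r)/(r - 13) = (2*r)/(-13 + r) = 2*r/(-13 + r))
j(o) = 0
x(-13)*(j(8) - c(9, 10)) = (2*(-13)/(-13 - 13))*(0 - 1*10) = (2*(-13)/(-26))*(0 - 10) = (2*(-13)*(-1/26))*(-10) = 1*(-10) = -10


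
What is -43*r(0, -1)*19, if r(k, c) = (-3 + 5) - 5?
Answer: 2451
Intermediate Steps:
r(k, c) = -3 (r(k, c) = 2 - 5 = -3)
-43*r(0, -1)*19 = -43*(-3)*19 = 129*19 = 2451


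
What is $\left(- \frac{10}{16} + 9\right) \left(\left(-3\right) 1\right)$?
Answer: $- \frac{201}{8} \approx -25.125$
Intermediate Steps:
$\left(- \frac{10}{16} + 9\right) \left(\left(-3\right) 1\right) = \left(\left(-10\right) \frac{1}{16} + 9\right) \left(-3\right) = \left(- \frac{5}{8} + 9\right) \left(-3\right) = \frac{67}{8} \left(-3\right) = - \frac{201}{8}$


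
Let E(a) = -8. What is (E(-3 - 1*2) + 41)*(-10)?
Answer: -330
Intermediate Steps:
(E(-3 - 1*2) + 41)*(-10) = (-8 + 41)*(-10) = 33*(-10) = -330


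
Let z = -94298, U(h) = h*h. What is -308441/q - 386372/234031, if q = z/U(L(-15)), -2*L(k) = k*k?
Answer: 522029645630993/12610660136 ≈ 41396.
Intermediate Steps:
L(k) = -k**2/2 (L(k) = -k*k/2 = -k**2/2)
U(h) = h**2
q = -377192/50625 (q = -94298/((-1/2*(-15)**2)**2) = -94298/((-1/2*225)**2) = -94298/((-225/2)**2) = -94298/50625/4 = -94298*4/50625 = -377192/50625 ≈ -7.4507)
-308441/q - 386372/234031 = -308441/(-377192/50625) - 386372/234031 = -308441*(-50625/377192) - 386372*1/234031 = 15614825625/377192 - 55196/33433 = 522029645630993/12610660136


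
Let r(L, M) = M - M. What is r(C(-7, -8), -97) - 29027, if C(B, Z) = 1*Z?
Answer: -29027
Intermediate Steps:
C(B, Z) = Z
r(L, M) = 0
r(C(-7, -8), -97) - 29027 = 0 - 29027 = -29027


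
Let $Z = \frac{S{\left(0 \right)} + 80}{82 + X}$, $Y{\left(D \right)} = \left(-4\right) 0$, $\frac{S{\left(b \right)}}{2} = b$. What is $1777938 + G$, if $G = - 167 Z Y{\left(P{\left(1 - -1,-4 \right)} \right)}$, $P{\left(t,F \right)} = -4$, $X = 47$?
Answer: $1777938$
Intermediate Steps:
$S{\left(b \right)} = 2 b$
$Y{\left(D \right)} = 0$
$Z = \frac{80}{129}$ ($Z = \frac{2 \cdot 0 + 80}{82 + 47} = \frac{0 + 80}{129} = 80 \cdot \frac{1}{129} = \frac{80}{129} \approx 0.62016$)
$G = 0$ ($G = \left(-167\right) \frac{80}{129} \cdot 0 = \left(- \frac{13360}{129}\right) 0 = 0$)
$1777938 + G = 1777938 + 0 = 1777938$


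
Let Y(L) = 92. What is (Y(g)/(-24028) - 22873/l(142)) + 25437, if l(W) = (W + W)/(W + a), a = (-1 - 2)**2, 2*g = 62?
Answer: 22648095463/1705988 ≈ 13276.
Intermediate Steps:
g = 31 (g = (1/2)*62 = 31)
a = 9 (a = (-3)**2 = 9)
l(W) = 2*W/(9 + W) (l(W) = (W + W)/(W + 9) = (2*W)/(9 + W) = 2*W/(9 + W))
(Y(g)/(-24028) - 22873/l(142)) + 25437 = (92/(-24028) - 22873/(2*142/(9 + 142))) + 25437 = (92*(-1/24028) - 22873/(2*142/151)) + 25437 = (-23/6007 - 22873/(2*142*(1/151))) + 25437 = (-23/6007 - 22873/284/151) + 25437 = (-23/6007 - 22873*151/284) + 25437 = (-23/6007 - 3453823/284) + 25437 = -20747121293/1705988 + 25437 = 22648095463/1705988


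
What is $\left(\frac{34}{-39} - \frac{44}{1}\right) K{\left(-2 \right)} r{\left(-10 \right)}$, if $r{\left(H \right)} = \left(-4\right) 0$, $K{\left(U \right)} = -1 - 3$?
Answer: $0$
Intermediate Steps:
$K{\left(U \right)} = -4$ ($K{\left(U \right)} = -1 - 3 = -4$)
$r{\left(H \right)} = 0$
$\left(\frac{34}{-39} - \frac{44}{1}\right) K{\left(-2 \right)} r{\left(-10 \right)} = \left(\frac{34}{-39} - \frac{44}{1}\right) \left(-4\right) 0 = \left(34 \left(- \frac{1}{39}\right) - 44\right) \left(-4\right) 0 = \left(- \frac{34}{39} - 44\right) \left(-4\right) 0 = \left(- \frac{1750}{39}\right) \left(-4\right) 0 = \frac{7000}{39} \cdot 0 = 0$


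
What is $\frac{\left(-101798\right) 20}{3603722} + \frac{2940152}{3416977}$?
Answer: $\frac{1819330976412}{6156917594197} \approx 0.29549$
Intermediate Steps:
$\frac{\left(-101798\right) 20}{3603722} + \frac{2940152}{3416977} = \left(-2035960\right) \frac{1}{3603722} + 2940152 \cdot \frac{1}{3416977} = - \frac{1017980}{1801861} + \frac{2940152}{3416977} = \frac{1819330976412}{6156917594197}$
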